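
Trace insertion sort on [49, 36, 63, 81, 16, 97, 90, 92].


Initial: [49, 36, 63, 81, 16, 97, 90, 92]
Insert 36: [36, 49, 63, 81, 16, 97, 90, 92]
Insert 63: [36, 49, 63, 81, 16, 97, 90, 92]
Insert 81: [36, 49, 63, 81, 16, 97, 90, 92]
Insert 16: [16, 36, 49, 63, 81, 97, 90, 92]
Insert 97: [16, 36, 49, 63, 81, 97, 90, 92]
Insert 90: [16, 36, 49, 63, 81, 90, 97, 92]
Insert 92: [16, 36, 49, 63, 81, 90, 92, 97]

Sorted: [16, 36, 49, 63, 81, 90, 92, 97]


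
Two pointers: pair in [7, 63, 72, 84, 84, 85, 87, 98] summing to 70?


lo=0(7)+hi=7(98)=105
lo=0(7)+hi=6(87)=94
lo=0(7)+hi=5(85)=92
lo=0(7)+hi=4(84)=91
lo=0(7)+hi=3(84)=91
lo=0(7)+hi=2(72)=79
lo=0(7)+hi=1(63)=70

Yes: 7+63=70


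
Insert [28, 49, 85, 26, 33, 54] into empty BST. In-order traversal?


Insert 28: root
Insert 49: R from 28
Insert 85: R from 28 -> R from 49
Insert 26: L from 28
Insert 33: R from 28 -> L from 49
Insert 54: R from 28 -> R from 49 -> L from 85

In-order: [26, 28, 33, 49, 54, 85]


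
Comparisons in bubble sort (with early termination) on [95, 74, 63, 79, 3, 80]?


Algorithm: bubble sort (with early termination)
Input: [95, 74, 63, 79, 3, 80]
Sorted: [3, 63, 74, 79, 80, 95]

15


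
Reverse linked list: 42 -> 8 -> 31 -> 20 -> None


Step 1: curr=42, set curr.next=prev(None) | reversed so far: 42
Step 2: curr=8, set curr.next=prev(42) | reversed so far: 8 -> 42
Step 3: curr=31, set curr.next=prev(8) | reversed so far: 31 -> 8 -> 42
Step 4: curr=20, set curr.next=prev(31) | reversed so far: 20 -> 31 -> 8 -> 42

20 -> 31 -> 8 -> 42 -> None


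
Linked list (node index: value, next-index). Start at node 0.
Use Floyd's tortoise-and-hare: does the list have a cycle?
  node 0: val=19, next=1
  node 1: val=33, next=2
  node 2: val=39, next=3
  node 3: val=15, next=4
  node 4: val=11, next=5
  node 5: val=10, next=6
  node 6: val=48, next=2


Floyd's tortoise (slow, +1) and hare (fast, +2):
  init: slow=0, fast=0
  step 1: slow=1, fast=2
  step 2: slow=2, fast=4
  step 3: slow=3, fast=6
  step 4: slow=4, fast=3
  step 5: slow=5, fast=5
  slow == fast at node 5: cycle detected

Cycle: yes


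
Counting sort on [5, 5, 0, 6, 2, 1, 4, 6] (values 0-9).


Input: [5, 5, 0, 6, 2, 1, 4, 6]
Counts: [1, 1, 1, 0, 1, 2, 2, 0, 0, 0]

Sorted: [0, 1, 2, 4, 5, 5, 6, 6]


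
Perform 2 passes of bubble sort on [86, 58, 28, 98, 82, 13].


Initial: [86, 58, 28, 98, 82, 13]
Pass 1: [58, 28, 86, 82, 13, 98] (4 swaps)
Pass 2: [28, 58, 82, 13, 86, 98] (3 swaps)

After 2 passes: [28, 58, 82, 13, 86, 98]


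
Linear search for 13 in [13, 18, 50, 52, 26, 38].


i=0: 13==13 found!

Found at 0, 1 comps


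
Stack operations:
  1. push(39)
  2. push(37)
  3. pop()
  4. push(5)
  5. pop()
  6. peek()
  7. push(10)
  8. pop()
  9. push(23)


push(39) -> [39]
push(37) -> [39, 37]
pop()->37, [39]
push(5) -> [39, 5]
pop()->5, [39]
peek()->39
push(10) -> [39, 10]
pop()->10, [39]
push(23) -> [39, 23]

Final stack: [39, 23]


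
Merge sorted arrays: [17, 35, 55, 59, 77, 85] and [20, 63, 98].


Take 17 from A
Take 20 from B
Take 35 from A
Take 55 from A
Take 59 from A
Take 63 from B
Take 77 from A
Take 85 from A

Merged: [17, 20, 35, 55, 59, 63, 77, 85, 98]


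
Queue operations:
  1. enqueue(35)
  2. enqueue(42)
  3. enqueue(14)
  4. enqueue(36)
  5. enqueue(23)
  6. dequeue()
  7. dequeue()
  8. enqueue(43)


enqueue(35) -> [35]
enqueue(42) -> [35, 42]
enqueue(14) -> [35, 42, 14]
enqueue(36) -> [35, 42, 14, 36]
enqueue(23) -> [35, 42, 14, 36, 23]
dequeue()->35, [42, 14, 36, 23]
dequeue()->42, [14, 36, 23]
enqueue(43) -> [14, 36, 23, 43]

Final queue: [14, 36, 23, 43]


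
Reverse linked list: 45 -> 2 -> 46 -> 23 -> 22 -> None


Step 1: curr=45, set curr.next=prev(None) | reversed so far: 45
Step 2: curr=2, set curr.next=prev(45) | reversed so far: 2 -> 45
Step 3: curr=46, set curr.next=prev(2) | reversed so far: 46 -> 2 -> 45
Step 4: curr=23, set curr.next=prev(46) | reversed so far: 23 -> 46 -> 2 -> 45
Step 5: curr=22, set curr.next=prev(23) | reversed so far: 22 -> 23 -> 46 -> 2 -> 45

22 -> 23 -> 46 -> 2 -> 45 -> None


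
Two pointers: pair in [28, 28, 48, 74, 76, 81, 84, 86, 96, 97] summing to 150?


lo=0(28)+hi=9(97)=125
lo=1(28)+hi=9(97)=125
lo=2(48)+hi=9(97)=145
lo=3(74)+hi=9(97)=171
lo=3(74)+hi=8(96)=170
lo=3(74)+hi=7(86)=160
lo=3(74)+hi=6(84)=158
lo=3(74)+hi=5(81)=155
lo=3(74)+hi=4(76)=150

Yes: 74+76=150


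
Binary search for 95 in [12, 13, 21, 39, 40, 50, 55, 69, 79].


Step 1: lo=0, hi=8, mid=4, val=40
Step 2: lo=5, hi=8, mid=6, val=55
Step 3: lo=7, hi=8, mid=7, val=69
Step 4: lo=8, hi=8, mid=8, val=79

Not found


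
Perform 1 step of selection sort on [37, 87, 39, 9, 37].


Initial: [37, 87, 39, 9, 37]
Step 1: min=9 at 3
  Swap: [9, 87, 39, 37, 37]

After 1 step: [9, 87, 39, 37, 37]


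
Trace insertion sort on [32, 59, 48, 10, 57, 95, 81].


Initial: [32, 59, 48, 10, 57, 95, 81]
Insert 59: [32, 59, 48, 10, 57, 95, 81]
Insert 48: [32, 48, 59, 10, 57, 95, 81]
Insert 10: [10, 32, 48, 59, 57, 95, 81]
Insert 57: [10, 32, 48, 57, 59, 95, 81]
Insert 95: [10, 32, 48, 57, 59, 95, 81]
Insert 81: [10, 32, 48, 57, 59, 81, 95]

Sorted: [10, 32, 48, 57, 59, 81, 95]


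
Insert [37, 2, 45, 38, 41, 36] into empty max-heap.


Insert 37: [37]
Insert 2: [37, 2]
Insert 45: [45, 2, 37]
Insert 38: [45, 38, 37, 2]
Insert 41: [45, 41, 37, 2, 38]
Insert 36: [45, 41, 37, 2, 38, 36]

Final heap: [45, 41, 37, 2, 38, 36]


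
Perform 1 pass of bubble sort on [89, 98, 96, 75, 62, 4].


Initial: [89, 98, 96, 75, 62, 4]
Pass 1: [89, 96, 75, 62, 4, 98] (4 swaps)

After 1 pass: [89, 96, 75, 62, 4, 98]


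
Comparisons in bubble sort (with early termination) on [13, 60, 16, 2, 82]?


Algorithm: bubble sort (with early termination)
Input: [13, 60, 16, 2, 82]
Sorted: [2, 13, 16, 60, 82]

10


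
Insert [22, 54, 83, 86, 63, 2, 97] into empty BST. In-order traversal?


Insert 22: root
Insert 54: R from 22
Insert 83: R from 22 -> R from 54
Insert 86: R from 22 -> R from 54 -> R from 83
Insert 63: R from 22 -> R from 54 -> L from 83
Insert 2: L from 22
Insert 97: R from 22 -> R from 54 -> R from 83 -> R from 86

In-order: [2, 22, 54, 63, 83, 86, 97]


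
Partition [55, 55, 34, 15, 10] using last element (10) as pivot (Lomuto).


Pivot: 10
Place pivot at 0: [10, 55, 34, 15, 55]

Partitioned: [10, 55, 34, 15, 55]


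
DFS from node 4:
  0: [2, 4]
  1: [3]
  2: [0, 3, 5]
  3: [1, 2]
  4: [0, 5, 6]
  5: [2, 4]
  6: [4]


Visit 4, push [6, 5, 0]
Visit 0, push [2]
Visit 2, push [5, 3]
Visit 3, push [1]
Visit 1, push []
Visit 5, push []
Visit 6, push []

DFS order: [4, 0, 2, 3, 1, 5, 6]


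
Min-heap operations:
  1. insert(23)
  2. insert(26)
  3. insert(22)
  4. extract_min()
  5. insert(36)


insert(23) -> [23]
insert(26) -> [23, 26]
insert(22) -> [22, 26, 23]
extract_min()->22, [23, 26]
insert(36) -> [23, 26, 36]

Final heap: [23, 26, 36]


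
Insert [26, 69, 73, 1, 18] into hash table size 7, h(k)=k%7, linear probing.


Insert 26: h=5 -> slot 5
Insert 69: h=6 -> slot 6
Insert 73: h=3 -> slot 3
Insert 1: h=1 -> slot 1
Insert 18: h=4 -> slot 4

Table: [None, 1, None, 73, 18, 26, 69]


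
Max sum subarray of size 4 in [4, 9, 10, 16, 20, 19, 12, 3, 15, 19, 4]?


[0:4]: 39
[1:5]: 55
[2:6]: 65
[3:7]: 67
[4:8]: 54
[5:9]: 49
[6:10]: 49
[7:11]: 41

Max: 67 at [3:7]


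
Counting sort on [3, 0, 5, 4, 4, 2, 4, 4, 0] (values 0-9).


Input: [3, 0, 5, 4, 4, 2, 4, 4, 0]
Counts: [2, 0, 1, 1, 4, 1, 0, 0, 0, 0]

Sorted: [0, 0, 2, 3, 4, 4, 4, 4, 5]


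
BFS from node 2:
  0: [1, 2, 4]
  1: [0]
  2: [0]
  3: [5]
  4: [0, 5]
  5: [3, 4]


Visit 2, enqueue [0]
Visit 0, enqueue [1, 4]
Visit 1, enqueue []
Visit 4, enqueue [5]
Visit 5, enqueue [3]
Visit 3, enqueue []

BFS order: [2, 0, 1, 4, 5, 3]


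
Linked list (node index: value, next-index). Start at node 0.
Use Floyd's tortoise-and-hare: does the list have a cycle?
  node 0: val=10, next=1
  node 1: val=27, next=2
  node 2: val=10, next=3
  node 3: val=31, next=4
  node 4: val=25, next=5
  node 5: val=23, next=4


Floyd's tortoise (slow, +1) and hare (fast, +2):
  init: slow=0, fast=0
  step 1: slow=1, fast=2
  step 2: slow=2, fast=4
  step 3: slow=3, fast=4
  step 4: slow=4, fast=4
  slow == fast at node 4: cycle detected

Cycle: yes


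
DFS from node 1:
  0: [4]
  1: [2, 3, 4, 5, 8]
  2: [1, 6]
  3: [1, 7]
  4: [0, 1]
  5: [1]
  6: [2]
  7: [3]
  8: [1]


Visit 1, push [8, 5, 4, 3, 2]
Visit 2, push [6]
Visit 6, push []
Visit 3, push [7]
Visit 7, push []
Visit 4, push [0]
Visit 0, push []
Visit 5, push []
Visit 8, push []

DFS order: [1, 2, 6, 3, 7, 4, 0, 5, 8]


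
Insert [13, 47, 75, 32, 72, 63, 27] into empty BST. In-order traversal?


Insert 13: root
Insert 47: R from 13
Insert 75: R from 13 -> R from 47
Insert 32: R from 13 -> L from 47
Insert 72: R from 13 -> R from 47 -> L from 75
Insert 63: R from 13 -> R from 47 -> L from 75 -> L from 72
Insert 27: R from 13 -> L from 47 -> L from 32

In-order: [13, 27, 32, 47, 63, 72, 75]


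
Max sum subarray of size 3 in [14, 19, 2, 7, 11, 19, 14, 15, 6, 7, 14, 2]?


[0:3]: 35
[1:4]: 28
[2:5]: 20
[3:6]: 37
[4:7]: 44
[5:8]: 48
[6:9]: 35
[7:10]: 28
[8:11]: 27
[9:12]: 23

Max: 48 at [5:8]


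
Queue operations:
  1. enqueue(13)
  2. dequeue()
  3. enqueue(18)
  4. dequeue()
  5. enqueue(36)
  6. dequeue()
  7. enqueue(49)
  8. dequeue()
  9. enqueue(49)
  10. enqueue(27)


enqueue(13) -> [13]
dequeue()->13, []
enqueue(18) -> [18]
dequeue()->18, []
enqueue(36) -> [36]
dequeue()->36, []
enqueue(49) -> [49]
dequeue()->49, []
enqueue(49) -> [49]
enqueue(27) -> [49, 27]

Final queue: [49, 27]


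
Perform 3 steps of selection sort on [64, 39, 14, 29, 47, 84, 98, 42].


Initial: [64, 39, 14, 29, 47, 84, 98, 42]
Step 1: min=14 at 2
  Swap: [14, 39, 64, 29, 47, 84, 98, 42]
Step 2: min=29 at 3
  Swap: [14, 29, 64, 39, 47, 84, 98, 42]
Step 3: min=39 at 3
  Swap: [14, 29, 39, 64, 47, 84, 98, 42]

After 3 steps: [14, 29, 39, 64, 47, 84, 98, 42]


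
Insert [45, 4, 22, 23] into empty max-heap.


Insert 45: [45]
Insert 4: [45, 4]
Insert 22: [45, 4, 22]
Insert 23: [45, 23, 22, 4]

Final heap: [45, 23, 22, 4]


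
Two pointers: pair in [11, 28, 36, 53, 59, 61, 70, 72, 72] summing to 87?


lo=0(11)+hi=8(72)=83
lo=1(28)+hi=8(72)=100
lo=1(28)+hi=7(72)=100
lo=1(28)+hi=6(70)=98
lo=1(28)+hi=5(61)=89
lo=1(28)+hi=4(59)=87

Yes: 28+59=87


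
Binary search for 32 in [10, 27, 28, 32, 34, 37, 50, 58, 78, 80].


Step 1: lo=0, hi=9, mid=4, val=34
Step 2: lo=0, hi=3, mid=1, val=27
Step 3: lo=2, hi=3, mid=2, val=28
Step 4: lo=3, hi=3, mid=3, val=32

Found at index 3


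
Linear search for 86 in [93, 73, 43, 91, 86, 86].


i=0: 93!=86
i=1: 73!=86
i=2: 43!=86
i=3: 91!=86
i=4: 86==86 found!

Found at 4, 5 comps


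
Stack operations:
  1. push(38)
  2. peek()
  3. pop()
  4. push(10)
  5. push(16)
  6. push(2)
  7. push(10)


push(38) -> [38]
peek()->38
pop()->38, []
push(10) -> [10]
push(16) -> [10, 16]
push(2) -> [10, 16, 2]
push(10) -> [10, 16, 2, 10]

Final stack: [10, 16, 2, 10]


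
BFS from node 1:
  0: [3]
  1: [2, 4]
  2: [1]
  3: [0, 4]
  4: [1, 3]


Visit 1, enqueue [2, 4]
Visit 2, enqueue []
Visit 4, enqueue [3]
Visit 3, enqueue [0]
Visit 0, enqueue []

BFS order: [1, 2, 4, 3, 0]


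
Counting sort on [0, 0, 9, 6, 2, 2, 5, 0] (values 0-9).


Input: [0, 0, 9, 6, 2, 2, 5, 0]
Counts: [3, 0, 2, 0, 0, 1, 1, 0, 0, 1]

Sorted: [0, 0, 0, 2, 2, 5, 6, 9]


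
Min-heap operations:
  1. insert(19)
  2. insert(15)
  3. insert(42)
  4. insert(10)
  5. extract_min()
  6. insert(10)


insert(19) -> [19]
insert(15) -> [15, 19]
insert(42) -> [15, 19, 42]
insert(10) -> [10, 15, 42, 19]
extract_min()->10, [15, 19, 42]
insert(10) -> [10, 15, 42, 19]

Final heap: [10, 15, 42, 19]


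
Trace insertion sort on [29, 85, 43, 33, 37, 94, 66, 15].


Initial: [29, 85, 43, 33, 37, 94, 66, 15]
Insert 85: [29, 85, 43, 33, 37, 94, 66, 15]
Insert 43: [29, 43, 85, 33, 37, 94, 66, 15]
Insert 33: [29, 33, 43, 85, 37, 94, 66, 15]
Insert 37: [29, 33, 37, 43, 85, 94, 66, 15]
Insert 94: [29, 33, 37, 43, 85, 94, 66, 15]
Insert 66: [29, 33, 37, 43, 66, 85, 94, 15]
Insert 15: [15, 29, 33, 37, 43, 66, 85, 94]

Sorted: [15, 29, 33, 37, 43, 66, 85, 94]


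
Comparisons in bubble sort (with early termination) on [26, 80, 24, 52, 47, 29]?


Algorithm: bubble sort (with early termination)
Input: [26, 80, 24, 52, 47, 29]
Sorted: [24, 26, 29, 47, 52, 80]

14


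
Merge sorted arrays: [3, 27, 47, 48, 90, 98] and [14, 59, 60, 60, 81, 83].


Take 3 from A
Take 14 from B
Take 27 from A
Take 47 from A
Take 48 from A
Take 59 from B
Take 60 from B
Take 60 from B
Take 81 from B
Take 83 from B

Merged: [3, 14, 27, 47, 48, 59, 60, 60, 81, 83, 90, 98]


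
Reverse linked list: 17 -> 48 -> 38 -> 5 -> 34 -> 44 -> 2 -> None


Step 1: curr=17, set curr.next=prev(None) | reversed so far: 17
Step 2: curr=48, set curr.next=prev(17) | reversed so far: 48 -> 17
Step 3: curr=38, set curr.next=prev(48) | reversed so far: 38 -> 48 -> 17
Step 4: curr=5, set curr.next=prev(38) | reversed so far: 5 -> 38 -> 48 -> 17
Step 5: curr=34, set curr.next=prev(5) | reversed so far: 34 -> 5 -> 38 -> 48 -> 17
Step 6: curr=44, set curr.next=prev(34) | reversed so far: 44 -> 34 -> 5 -> 38 -> 48 -> 17
Step 7: curr=2, set curr.next=prev(44) | reversed so far: 2 -> 44 -> 34 -> 5 -> 38 -> 48 -> 17

2 -> 44 -> 34 -> 5 -> 38 -> 48 -> 17 -> None


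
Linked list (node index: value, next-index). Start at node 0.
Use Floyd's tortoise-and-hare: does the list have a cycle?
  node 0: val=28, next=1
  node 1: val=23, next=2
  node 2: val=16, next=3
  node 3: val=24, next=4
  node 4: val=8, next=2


Floyd's tortoise (slow, +1) and hare (fast, +2):
  init: slow=0, fast=0
  step 1: slow=1, fast=2
  step 2: slow=2, fast=4
  step 3: slow=3, fast=3
  slow == fast at node 3: cycle detected

Cycle: yes


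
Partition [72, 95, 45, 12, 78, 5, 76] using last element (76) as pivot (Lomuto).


Pivot: 76
  72 <= 76: advance i (no swap)
  45 <= 76: swap -> [72, 45, 95, 12, 78, 5, 76]
  12 <= 76: swap -> [72, 45, 12, 95, 78, 5, 76]
  5 <= 76: swap -> [72, 45, 12, 5, 78, 95, 76]
Place pivot at 4: [72, 45, 12, 5, 76, 95, 78]

Partitioned: [72, 45, 12, 5, 76, 95, 78]


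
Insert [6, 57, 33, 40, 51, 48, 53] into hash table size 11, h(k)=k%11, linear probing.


Insert 6: h=6 -> slot 6
Insert 57: h=2 -> slot 2
Insert 33: h=0 -> slot 0
Insert 40: h=7 -> slot 7
Insert 51: h=7, 1 probes -> slot 8
Insert 48: h=4 -> slot 4
Insert 53: h=9 -> slot 9

Table: [33, None, 57, None, 48, None, 6, 40, 51, 53, None]


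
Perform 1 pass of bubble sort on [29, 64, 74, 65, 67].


Initial: [29, 64, 74, 65, 67]
Pass 1: [29, 64, 65, 67, 74] (2 swaps)

After 1 pass: [29, 64, 65, 67, 74]


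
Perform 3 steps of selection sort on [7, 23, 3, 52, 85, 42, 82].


Initial: [7, 23, 3, 52, 85, 42, 82]
Step 1: min=3 at 2
  Swap: [3, 23, 7, 52, 85, 42, 82]
Step 2: min=7 at 2
  Swap: [3, 7, 23, 52, 85, 42, 82]
Step 3: min=23 at 2
  Swap: [3, 7, 23, 52, 85, 42, 82]

After 3 steps: [3, 7, 23, 52, 85, 42, 82]


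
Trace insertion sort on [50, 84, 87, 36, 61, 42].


Initial: [50, 84, 87, 36, 61, 42]
Insert 84: [50, 84, 87, 36, 61, 42]
Insert 87: [50, 84, 87, 36, 61, 42]
Insert 36: [36, 50, 84, 87, 61, 42]
Insert 61: [36, 50, 61, 84, 87, 42]
Insert 42: [36, 42, 50, 61, 84, 87]

Sorted: [36, 42, 50, 61, 84, 87]


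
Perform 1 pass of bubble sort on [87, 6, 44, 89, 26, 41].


Initial: [87, 6, 44, 89, 26, 41]
Pass 1: [6, 44, 87, 26, 41, 89] (4 swaps)

After 1 pass: [6, 44, 87, 26, 41, 89]


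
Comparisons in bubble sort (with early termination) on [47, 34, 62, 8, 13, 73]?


Algorithm: bubble sort (with early termination)
Input: [47, 34, 62, 8, 13, 73]
Sorted: [8, 13, 34, 47, 62, 73]

14


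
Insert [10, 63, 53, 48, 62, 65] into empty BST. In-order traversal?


Insert 10: root
Insert 63: R from 10
Insert 53: R from 10 -> L from 63
Insert 48: R from 10 -> L from 63 -> L from 53
Insert 62: R from 10 -> L from 63 -> R from 53
Insert 65: R from 10 -> R from 63

In-order: [10, 48, 53, 62, 63, 65]


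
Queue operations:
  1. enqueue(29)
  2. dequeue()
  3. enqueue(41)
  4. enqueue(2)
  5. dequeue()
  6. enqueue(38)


enqueue(29) -> [29]
dequeue()->29, []
enqueue(41) -> [41]
enqueue(2) -> [41, 2]
dequeue()->41, [2]
enqueue(38) -> [2, 38]

Final queue: [2, 38]


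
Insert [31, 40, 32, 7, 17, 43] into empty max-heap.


Insert 31: [31]
Insert 40: [40, 31]
Insert 32: [40, 31, 32]
Insert 7: [40, 31, 32, 7]
Insert 17: [40, 31, 32, 7, 17]
Insert 43: [43, 31, 40, 7, 17, 32]

Final heap: [43, 31, 40, 7, 17, 32]


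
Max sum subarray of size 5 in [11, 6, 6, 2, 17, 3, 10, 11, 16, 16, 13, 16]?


[0:5]: 42
[1:6]: 34
[2:7]: 38
[3:8]: 43
[4:9]: 57
[5:10]: 56
[6:11]: 66
[7:12]: 72

Max: 72 at [7:12]


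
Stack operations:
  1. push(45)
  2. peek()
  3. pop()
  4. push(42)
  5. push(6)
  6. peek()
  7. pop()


push(45) -> [45]
peek()->45
pop()->45, []
push(42) -> [42]
push(6) -> [42, 6]
peek()->6
pop()->6, [42]

Final stack: [42]


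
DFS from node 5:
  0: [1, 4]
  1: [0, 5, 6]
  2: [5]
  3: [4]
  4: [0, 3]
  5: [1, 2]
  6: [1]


Visit 5, push [2, 1]
Visit 1, push [6, 0]
Visit 0, push [4]
Visit 4, push [3]
Visit 3, push []
Visit 6, push []
Visit 2, push []

DFS order: [5, 1, 0, 4, 3, 6, 2]


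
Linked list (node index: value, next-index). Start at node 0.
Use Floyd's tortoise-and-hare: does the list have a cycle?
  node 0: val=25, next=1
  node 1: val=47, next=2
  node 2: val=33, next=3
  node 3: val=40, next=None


Floyd's tortoise (slow, +1) and hare (fast, +2):
  init: slow=0, fast=0
  step 1: slow=1, fast=2
  step 2: fast 2->3->None, no cycle

Cycle: no


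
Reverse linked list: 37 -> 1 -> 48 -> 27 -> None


Step 1: curr=37, set curr.next=prev(None) | reversed so far: 37
Step 2: curr=1, set curr.next=prev(37) | reversed so far: 1 -> 37
Step 3: curr=48, set curr.next=prev(1) | reversed so far: 48 -> 1 -> 37
Step 4: curr=27, set curr.next=prev(48) | reversed so far: 27 -> 48 -> 1 -> 37

27 -> 48 -> 1 -> 37 -> None


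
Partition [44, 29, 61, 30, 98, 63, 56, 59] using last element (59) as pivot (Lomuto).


Pivot: 59
  44 <= 59: advance i (no swap)
  29 <= 59: advance i (no swap)
  30 <= 59: swap -> [44, 29, 30, 61, 98, 63, 56, 59]
  56 <= 59: swap -> [44, 29, 30, 56, 98, 63, 61, 59]
Place pivot at 4: [44, 29, 30, 56, 59, 63, 61, 98]

Partitioned: [44, 29, 30, 56, 59, 63, 61, 98]


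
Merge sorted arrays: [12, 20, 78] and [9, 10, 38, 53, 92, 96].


Take 9 from B
Take 10 from B
Take 12 from A
Take 20 from A
Take 38 from B
Take 53 from B
Take 78 from A

Merged: [9, 10, 12, 20, 38, 53, 78, 92, 96]


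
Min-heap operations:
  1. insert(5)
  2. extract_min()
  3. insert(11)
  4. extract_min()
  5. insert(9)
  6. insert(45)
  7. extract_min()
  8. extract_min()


insert(5) -> [5]
extract_min()->5, []
insert(11) -> [11]
extract_min()->11, []
insert(9) -> [9]
insert(45) -> [9, 45]
extract_min()->9, [45]
extract_min()->45, []

Final heap: []


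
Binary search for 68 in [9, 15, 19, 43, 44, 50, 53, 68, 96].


Step 1: lo=0, hi=8, mid=4, val=44
Step 2: lo=5, hi=8, mid=6, val=53
Step 3: lo=7, hi=8, mid=7, val=68

Found at index 7


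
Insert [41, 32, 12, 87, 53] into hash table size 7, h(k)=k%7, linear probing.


Insert 41: h=6 -> slot 6
Insert 32: h=4 -> slot 4
Insert 12: h=5 -> slot 5
Insert 87: h=3 -> slot 3
Insert 53: h=4, 3 probes -> slot 0

Table: [53, None, None, 87, 32, 12, 41]


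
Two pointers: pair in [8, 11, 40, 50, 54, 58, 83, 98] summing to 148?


lo=0(8)+hi=7(98)=106
lo=1(11)+hi=7(98)=109
lo=2(40)+hi=7(98)=138
lo=3(50)+hi=7(98)=148

Yes: 50+98=148


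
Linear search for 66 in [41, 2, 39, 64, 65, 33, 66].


i=0: 41!=66
i=1: 2!=66
i=2: 39!=66
i=3: 64!=66
i=4: 65!=66
i=5: 33!=66
i=6: 66==66 found!

Found at 6, 7 comps


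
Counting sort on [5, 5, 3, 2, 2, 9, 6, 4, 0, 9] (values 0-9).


Input: [5, 5, 3, 2, 2, 9, 6, 4, 0, 9]
Counts: [1, 0, 2, 1, 1, 2, 1, 0, 0, 2]

Sorted: [0, 2, 2, 3, 4, 5, 5, 6, 9, 9]


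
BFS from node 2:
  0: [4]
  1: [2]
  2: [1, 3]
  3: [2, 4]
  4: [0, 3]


Visit 2, enqueue [1, 3]
Visit 1, enqueue []
Visit 3, enqueue [4]
Visit 4, enqueue [0]
Visit 0, enqueue []

BFS order: [2, 1, 3, 4, 0]


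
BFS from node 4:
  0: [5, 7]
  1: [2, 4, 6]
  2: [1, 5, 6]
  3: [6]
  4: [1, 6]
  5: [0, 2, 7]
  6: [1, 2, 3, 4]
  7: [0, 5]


Visit 4, enqueue [1, 6]
Visit 1, enqueue [2]
Visit 6, enqueue [3]
Visit 2, enqueue [5]
Visit 3, enqueue []
Visit 5, enqueue [0, 7]
Visit 0, enqueue []
Visit 7, enqueue []

BFS order: [4, 1, 6, 2, 3, 5, 0, 7]


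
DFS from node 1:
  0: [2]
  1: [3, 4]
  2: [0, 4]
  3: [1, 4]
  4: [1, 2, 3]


Visit 1, push [4, 3]
Visit 3, push [4]
Visit 4, push [2]
Visit 2, push [0]
Visit 0, push []

DFS order: [1, 3, 4, 2, 0]


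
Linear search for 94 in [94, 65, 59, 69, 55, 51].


i=0: 94==94 found!

Found at 0, 1 comps


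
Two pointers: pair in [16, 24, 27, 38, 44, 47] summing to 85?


lo=0(16)+hi=5(47)=63
lo=1(24)+hi=5(47)=71
lo=2(27)+hi=5(47)=74
lo=3(38)+hi=5(47)=85

Yes: 38+47=85


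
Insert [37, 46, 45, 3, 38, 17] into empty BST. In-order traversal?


Insert 37: root
Insert 46: R from 37
Insert 45: R from 37 -> L from 46
Insert 3: L from 37
Insert 38: R from 37 -> L from 46 -> L from 45
Insert 17: L from 37 -> R from 3

In-order: [3, 17, 37, 38, 45, 46]


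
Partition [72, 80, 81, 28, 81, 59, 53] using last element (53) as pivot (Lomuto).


Pivot: 53
  28 <= 53: swap -> [28, 80, 81, 72, 81, 59, 53]
Place pivot at 1: [28, 53, 81, 72, 81, 59, 80]

Partitioned: [28, 53, 81, 72, 81, 59, 80]


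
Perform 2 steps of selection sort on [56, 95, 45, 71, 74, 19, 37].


Initial: [56, 95, 45, 71, 74, 19, 37]
Step 1: min=19 at 5
  Swap: [19, 95, 45, 71, 74, 56, 37]
Step 2: min=37 at 6
  Swap: [19, 37, 45, 71, 74, 56, 95]

After 2 steps: [19, 37, 45, 71, 74, 56, 95]


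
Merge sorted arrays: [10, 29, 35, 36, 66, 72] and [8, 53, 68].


Take 8 from B
Take 10 from A
Take 29 from A
Take 35 from A
Take 36 from A
Take 53 from B
Take 66 from A
Take 68 from B

Merged: [8, 10, 29, 35, 36, 53, 66, 68, 72]


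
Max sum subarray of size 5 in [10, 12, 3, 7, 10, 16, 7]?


[0:5]: 42
[1:6]: 48
[2:7]: 43

Max: 48 at [1:6]


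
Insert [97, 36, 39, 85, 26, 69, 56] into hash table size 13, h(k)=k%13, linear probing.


Insert 97: h=6 -> slot 6
Insert 36: h=10 -> slot 10
Insert 39: h=0 -> slot 0
Insert 85: h=7 -> slot 7
Insert 26: h=0, 1 probes -> slot 1
Insert 69: h=4 -> slot 4
Insert 56: h=4, 1 probes -> slot 5

Table: [39, 26, None, None, 69, 56, 97, 85, None, None, 36, None, None]


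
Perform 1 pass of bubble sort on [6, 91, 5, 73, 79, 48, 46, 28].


Initial: [6, 91, 5, 73, 79, 48, 46, 28]
Pass 1: [6, 5, 73, 79, 48, 46, 28, 91] (6 swaps)

After 1 pass: [6, 5, 73, 79, 48, 46, 28, 91]


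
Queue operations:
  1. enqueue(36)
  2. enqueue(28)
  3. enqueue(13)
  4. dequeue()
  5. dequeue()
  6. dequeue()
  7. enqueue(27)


enqueue(36) -> [36]
enqueue(28) -> [36, 28]
enqueue(13) -> [36, 28, 13]
dequeue()->36, [28, 13]
dequeue()->28, [13]
dequeue()->13, []
enqueue(27) -> [27]

Final queue: [27]


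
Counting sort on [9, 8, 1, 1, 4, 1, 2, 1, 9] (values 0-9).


Input: [9, 8, 1, 1, 4, 1, 2, 1, 9]
Counts: [0, 4, 1, 0, 1, 0, 0, 0, 1, 2]

Sorted: [1, 1, 1, 1, 2, 4, 8, 9, 9]


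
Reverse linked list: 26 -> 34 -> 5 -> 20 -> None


Step 1: curr=26, set curr.next=prev(None) | reversed so far: 26
Step 2: curr=34, set curr.next=prev(26) | reversed so far: 34 -> 26
Step 3: curr=5, set curr.next=prev(34) | reversed so far: 5 -> 34 -> 26
Step 4: curr=20, set curr.next=prev(5) | reversed so far: 20 -> 5 -> 34 -> 26

20 -> 5 -> 34 -> 26 -> None


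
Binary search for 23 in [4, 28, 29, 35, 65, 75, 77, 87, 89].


Step 1: lo=0, hi=8, mid=4, val=65
Step 2: lo=0, hi=3, mid=1, val=28
Step 3: lo=0, hi=0, mid=0, val=4

Not found


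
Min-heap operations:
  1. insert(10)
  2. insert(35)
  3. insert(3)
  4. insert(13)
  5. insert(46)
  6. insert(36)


insert(10) -> [10]
insert(35) -> [10, 35]
insert(3) -> [3, 35, 10]
insert(13) -> [3, 13, 10, 35]
insert(46) -> [3, 13, 10, 35, 46]
insert(36) -> [3, 13, 10, 35, 46, 36]

Final heap: [3, 13, 10, 35, 46, 36]


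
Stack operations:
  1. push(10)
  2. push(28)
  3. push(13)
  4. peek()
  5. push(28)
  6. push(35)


push(10) -> [10]
push(28) -> [10, 28]
push(13) -> [10, 28, 13]
peek()->13
push(28) -> [10, 28, 13, 28]
push(35) -> [10, 28, 13, 28, 35]

Final stack: [10, 28, 13, 28, 35]


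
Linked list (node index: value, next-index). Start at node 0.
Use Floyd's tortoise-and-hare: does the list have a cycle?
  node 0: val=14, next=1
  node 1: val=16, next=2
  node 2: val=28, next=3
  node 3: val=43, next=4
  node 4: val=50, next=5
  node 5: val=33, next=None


Floyd's tortoise (slow, +1) and hare (fast, +2):
  init: slow=0, fast=0
  step 1: slow=1, fast=2
  step 2: slow=2, fast=4
  step 3: fast 4->5->None, no cycle

Cycle: no


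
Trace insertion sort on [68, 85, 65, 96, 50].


Initial: [68, 85, 65, 96, 50]
Insert 85: [68, 85, 65, 96, 50]
Insert 65: [65, 68, 85, 96, 50]
Insert 96: [65, 68, 85, 96, 50]
Insert 50: [50, 65, 68, 85, 96]

Sorted: [50, 65, 68, 85, 96]


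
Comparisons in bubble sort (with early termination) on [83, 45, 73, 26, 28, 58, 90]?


Algorithm: bubble sort (with early termination)
Input: [83, 45, 73, 26, 28, 58, 90]
Sorted: [26, 28, 45, 58, 73, 83, 90]

18


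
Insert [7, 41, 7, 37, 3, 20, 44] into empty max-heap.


Insert 7: [7]
Insert 41: [41, 7]
Insert 7: [41, 7, 7]
Insert 37: [41, 37, 7, 7]
Insert 3: [41, 37, 7, 7, 3]
Insert 20: [41, 37, 20, 7, 3, 7]
Insert 44: [44, 37, 41, 7, 3, 7, 20]

Final heap: [44, 37, 41, 7, 3, 7, 20]


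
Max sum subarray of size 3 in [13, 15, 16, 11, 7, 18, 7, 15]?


[0:3]: 44
[1:4]: 42
[2:5]: 34
[3:6]: 36
[4:7]: 32
[5:8]: 40

Max: 44 at [0:3]


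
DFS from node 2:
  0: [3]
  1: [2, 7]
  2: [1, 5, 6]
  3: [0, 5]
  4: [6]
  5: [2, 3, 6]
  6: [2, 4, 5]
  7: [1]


Visit 2, push [6, 5, 1]
Visit 1, push [7]
Visit 7, push []
Visit 5, push [6, 3]
Visit 3, push [0]
Visit 0, push []
Visit 6, push [4]
Visit 4, push []

DFS order: [2, 1, 7, 5, 3, 0, 6, 4]


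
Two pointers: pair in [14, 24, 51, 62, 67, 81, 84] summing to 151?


lo=0(14)+hi=6(84)=98
lo=1(24)+hi=6(84)=108
lo=2(51)+hi=6(84)=135
lo=3(62)+hi=6(84)=146
lo=4(67)+hi=6(84)=151

Yes: 67+84=151


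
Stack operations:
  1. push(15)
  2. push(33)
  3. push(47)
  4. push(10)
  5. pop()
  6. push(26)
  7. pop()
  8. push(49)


push(15) -> [15]
push(33) -> [15, 33]
push(47) -> [15, 33, 47]
push(10) -> [15, 33, 47, 10]
pop()->10, [15, 33, 47]
push(26) -> [15, 33, 47, 26]
pop()->26, [15, 33, 47]
push(49) -> [15, 33, 47, 49]

Final stack: [15, 33, 47, 49]


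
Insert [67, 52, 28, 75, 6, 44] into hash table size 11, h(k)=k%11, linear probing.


Insert 67: h=1 -> slot 1
Insert 52: h=8 -> slot 8
Insert 28: h=6 -> slot 6
Insert 75: h=9 -> slot 9
Insert 6: h=6, 1 probes -> slot 7
Insert 44: h=0 -> slot 0

Table: [44, 67, None, None, None, None, 28, 6, 52, 75, None]


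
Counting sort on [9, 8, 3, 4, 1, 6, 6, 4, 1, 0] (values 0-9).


Input: [9, 8, 3, 4, 1, 6, 6, 4, 1, 0]
Counts: [1, 2, 0, 1, 2, 0, 2, 0, 1, 1]

Sorted: [0, 1, 1, 3, 4, 4, 6, 6, 8, 9]


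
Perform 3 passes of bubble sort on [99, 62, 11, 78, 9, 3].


Initial: [99, 62, 11, 78, 9, 3]
Pass 1: [62, 11, 78, 9, 3, 99] (5 swaps)
Pass 2: [11, 62, 9, 3, 78, 99] (3 swaps)
Pass 3: [11, 9, 3, 62, 78, 99] (2 swaps)

After 3 passes: [11, 9, 3, 62, 78, 99]


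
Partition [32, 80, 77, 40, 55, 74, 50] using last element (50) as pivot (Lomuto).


Pivot: 50
  32 <= 50: advance i (no swap)
  40 <= 50: swap -> [32, 40, 77, 80, 55, 74, 50]
Place pivot at 2: [32, 40, 50, 80, 55, 74, 77]

Partitioned: [32, 40, 50, 80, 55, 74, 77]


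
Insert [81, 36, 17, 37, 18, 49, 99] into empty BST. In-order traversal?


Insert 81: root
Insert 36: L from 81
Insert 17: L from 81 -> L from 36
Insert 37: L from 81 -> R from 36
Insert 18: L from 81 -> L from 36 -> R from 17
Insert 49: L from 81 -> R from 36 -> R from 37
Insert 99: R from 81

In-order: [17, 18, 36, 37, 49, 81, 99]


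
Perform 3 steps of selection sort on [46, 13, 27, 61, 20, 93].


Initial: [46, 13, 27, 61, 20, 93]
Step 1: min=13 at 1
  Swap: [13, 46, 27, 61, 20, 93]
Step 2: min=20 at 4
  Swap: [13, 20, 27, 61, 46, 93]
Step 3: min=27 at 2
  Swap: [13, 20, 27, 61, 46, 93]

After 3 steps: [13, 20, 27, 61, 46, 93]


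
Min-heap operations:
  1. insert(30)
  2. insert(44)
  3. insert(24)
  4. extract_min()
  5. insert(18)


insert(30) -> [30]
insert(44) -> [30, 44]
insert(24) -> [24, 44, 30]
extract_min()->24, [30, 44]
insert(18) -> [18, 44, 30]

Final heap: [18, 44, 30]


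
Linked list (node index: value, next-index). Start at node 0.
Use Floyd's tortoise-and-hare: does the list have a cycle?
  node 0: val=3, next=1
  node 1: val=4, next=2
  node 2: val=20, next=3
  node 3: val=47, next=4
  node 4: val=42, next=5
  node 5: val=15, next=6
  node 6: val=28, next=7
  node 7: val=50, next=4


Floyd's tortoise (slow, +1) and hare (fast, +2):
  init: slow=0, fast=0
  step 1: slow=1, fast=2
  step 2: slow=2, fast=4
  step 3: slow=3, fast=6
  step 4: slow=4, fast=4
  slow == fast at node 4: cycle detected

Cycle: yes


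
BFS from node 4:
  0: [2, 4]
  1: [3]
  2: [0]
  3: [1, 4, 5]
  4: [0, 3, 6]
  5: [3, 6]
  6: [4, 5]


Visit 4, enqueue [0, 3, 6]
Visit 0, enqueue [2]
Visit 3, enqueue [1, 5]
Visit 6, enqueue []
Visit 2, enqueue []
Visit 1, enqueue []
Visit 5, enqueue []

BFS order: [4, 0, 3, 6, 2, 1, 5]


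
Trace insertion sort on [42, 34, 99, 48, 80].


Initial: [42, 34, 99, 48, 80]
Insert 34: [34, 42, 99, 48, 80]
Insert 99: [34, 42, 99, 48, 80]
Insert 48: [34, 42, 48, 99, 80]
Insert 80: [34, 42, 48, 80, 99]

Sorted: [34, 42, 48, 80, 99]


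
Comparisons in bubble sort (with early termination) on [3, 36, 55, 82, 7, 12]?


Algorithm: bubble sort (with early termination)
Input: [3, 36, 55, 82, 7, 12]
Sorted: [3, 7, 12, 36, 55, 82]

14


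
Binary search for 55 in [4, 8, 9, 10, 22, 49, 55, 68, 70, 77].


Step 1: lo=0, hi=9, mid=4, val=22
Step 2: lo=5, hi=9, mid=7, val=68
Step 3: lo=5, hi=6, mid=5, val=49
Step 4: lo=6, hi=6, mid=6, val=55

Found at index 6


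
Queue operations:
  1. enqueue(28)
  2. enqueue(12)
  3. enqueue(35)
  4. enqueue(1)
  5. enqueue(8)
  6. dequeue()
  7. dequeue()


enqueue(28) -> [28]
enqueue(12) -> [28, 12]
enqueue(35) -> [28, 12, 35]
enqueue(1) -> [28, 12, 35, 1]
enqueue(8) -> [28, 12, 35, 1, 8]
dequeue()->28, [12, 35, 1, 8]
dequeue()->12, [35, 1, 8]

Final queue: [35, 1, 8]


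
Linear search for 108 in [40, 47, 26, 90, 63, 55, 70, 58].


i=0: 40!=108
i=1: 47!=108
i=2: 26!=108
i=3: 90!=108
i=4: 63!=108
i=5: 55!=108
i=6: 70!=108
i=7: 58!=108

Not found, 8 comps


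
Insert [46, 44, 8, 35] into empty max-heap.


Insert 46: [46]
Insert 44: [46, 44]
Insert 8: [46, 44, 8]
Insert 35: [46, 44, 8, 35]

Final heap: [46, 44, 8, 35]


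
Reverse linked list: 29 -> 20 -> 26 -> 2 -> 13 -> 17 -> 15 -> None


Step 1: curr=29, set curr.next=prev(None) | reversed so far: 29
Step 2: curr=20, set curr.next=prev(29) | reversed so far: 20 -> 29
Step 3: curr=26, set curr.next=prev(20) | reversed so far: 26 -> 20 -> 29
Step 4: curr=2, set curr.next=prev(26) | reversed so far: 2 -> 26 -> 20 -> 29
Step 5: curr=13, set curr.next=prev(2) | reversed so far: 13 -> 2 -> 26 -> 20 -> 29
Step 6: curr=17, set curr.next=prev(13) | reversed so far: 17 -> 13 -> 2 -> 26 -> 20 -> 29
Step 7: curr=15, set curr.next=prev(17) | reversed so far: 15 -> 17 -> 13 -> 2 -> 26 -> 20 -> 29

15 -> 17 -> 13 -> 2 -> 26 -> 20 -> 29 -> None


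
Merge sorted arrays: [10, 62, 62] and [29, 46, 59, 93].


Take 10 from A
Take 29 from B
Take 46 from B
Take 59 from B
Take 62 from A
Take 62 from A

Merged: [10, 29, 46, 59, 62, 62, 93]


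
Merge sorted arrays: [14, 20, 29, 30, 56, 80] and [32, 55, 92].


Take 14 from A
Take 20 from A
Take 29 from A
Take 30 from A
Take 32 from B
Take 55 from B
Take 56 from A
Take 80 from A

Merged: [14, 20, 29, 30, 32, 55, 56, 80, 92]


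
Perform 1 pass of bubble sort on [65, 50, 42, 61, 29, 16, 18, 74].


Initial: [65, 50, 42, 61, 29, 16, 18, 74]
Pass 1: [50, 42, 61, 29, 16, 18, 65, 74] (6 swaps)

After 1 pass: [50, 42, 61, 29, 16, 18, 65, 74]


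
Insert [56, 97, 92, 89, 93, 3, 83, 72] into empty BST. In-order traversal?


Insert 56: root
Insert 97: R from 56
Insert 92: R from 56 -> L from 97
Insert 89: R from 56 -> L from 97 -> L from 92
Insert 93: R from 56 -> L from 97 -> R from 92
Insert 3: L from 56
Insert 83: R from 56 -> L from 97 -> L from 92 -> L from 89
Insert 72: R from 56 -> L from 97 -> L from 92 -> L from 89 -> L from 83

In-order: [3, 56, 72, 83, 89, 92, 93, 97]


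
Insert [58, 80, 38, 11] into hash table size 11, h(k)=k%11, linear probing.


Insert 58: h=3 -> slot 3
Insert 80: h=3, 1 probes -> slot 4
Insert 38: h=5 -> slot 5
Insert 11: h=0 -> slot 0

Table: [11, None, None, 58, 80, 38, None, None, None, None, None]


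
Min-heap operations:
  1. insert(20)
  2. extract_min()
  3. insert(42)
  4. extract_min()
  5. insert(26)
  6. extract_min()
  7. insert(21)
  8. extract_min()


insert(20) -> [20]
extract_min()->20, []
insert(42) -> [42]
extract_min()->42, []
insert(26) -> [26]
extract_min()->26, []
insert(21) -> [21]
extract_min()->21, []

Final heap: []


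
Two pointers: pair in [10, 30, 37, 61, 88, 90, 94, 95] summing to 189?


lo=0(10)+hi=7(95)=105
lo=1(30)+hi=7(95)=125
lo=2(37)+hi=7(95)=132
lo=3(61)+hi=7(95)=156
lo=4(88)+hi=7(95)=183
lo=5(90)+hi=7(95)=185
lo=6(94)+hi=7(95)=189

Yes: 94+95=189


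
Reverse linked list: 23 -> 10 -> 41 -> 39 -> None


Step 1: curr=23, set curr.next=prev(None) | reversed so far: 23
Step 2: curr=10, set curr.next=prev(23) | reversed so far: 10 -> 23
Step 3: curr=41, set curr.next=prev(10) | reversed so far: 41 -> 10 -> 23
Step 4: curr=39, set curr.next=prev(41) | reversed so far: 39 -> 41 -> 10 -> 23

39 -> 41 -> 10 -> 23 -> None


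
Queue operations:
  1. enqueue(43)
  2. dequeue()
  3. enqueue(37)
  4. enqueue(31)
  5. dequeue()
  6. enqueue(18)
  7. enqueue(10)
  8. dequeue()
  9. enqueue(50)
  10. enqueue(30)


enqueue(43) -> [43]
dequeue()->43, []
enqueue(37) -> [37]
enqueue(31) -> [37, 31]
dequeue()->37, [31]
enqueue(18) -> [31, 18]
enqueue(10) -> [31, 18, 10]
dequeue()->31, [18, 10]
enqueue(50) -> [18, 10, 50]
enqueue(30) -> [18, 10, 50, 30]

Final queue: [18, 10, 50, 30]


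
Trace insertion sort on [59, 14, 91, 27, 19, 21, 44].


Initial: [59, 14, 91, 27, 19, 21, 44]
Insert 14: [14, 59, 91, 27, 19, 21, 44]
Insert 91: [14, 59, 91, 27, 19, 21, 44]
Insert 27: [14, 27, 59, 91, 19, 21, 44]
Insert 19: [14, 19, 27, 59, 91, 21, 44]
Insert 21: [14, 19, 21, 27, 59, 91, 44]
Insert 44: [14, 19, 21, 27, 44, 59, 91]

Sorted: [14, 19, 21, 27, 44, 59, 91]


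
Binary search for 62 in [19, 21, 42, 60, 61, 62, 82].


Step 1: lo=0, hi=6, mid=3, val=60
Step 2: lo=4, hi=6, mid=5, val=62

Found at index 5


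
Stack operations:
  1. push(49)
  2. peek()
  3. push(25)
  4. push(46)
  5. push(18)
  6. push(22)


push(49) -> [49]
peek()->49
push(25) -> [49, 25]
push(46) -> [49, 25, 46]
push(18) -> [49, 25, 46, 18]
push(22) -> [49, 25, 46, 18, 22]

Final stack: [49, 25, 46, 18, 22]


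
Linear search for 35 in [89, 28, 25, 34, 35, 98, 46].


i=0: 89!=35
i=1: 28!=35
i=2: 25!=35
i=3: 34!=35
i=4: 35==35 found!

Found at 4, 5 comps


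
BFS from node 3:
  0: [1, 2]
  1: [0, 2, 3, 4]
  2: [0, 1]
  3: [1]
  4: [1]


Visit 3, enqueue [1]
Visit 1, enqueue [0, 2, 4]
Visit 0, enqueue []
Visit 2, enqueue []
Visit 4, enqueue []

BFS order: [3, 1, 0, 2, 4]


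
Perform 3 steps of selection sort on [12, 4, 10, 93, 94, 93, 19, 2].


Initial: [12, 4, 10, 93, 94, 93, 19, 2]
Step 1: min=2 at 7
  Swap: [2, 4, 10, 93, 94, 93, 19, 12]
Step 2: min=4 at 1
  Swap: [2, 4, 10, 93, 94, 93, 19, 12]
Step 3: min=10 at 2
  Swap: [2, 4, 10, 93, 94, 93, 19, 12]

After 3 steps: [2, 4, 10, 93, 94, 93, 19, 12]


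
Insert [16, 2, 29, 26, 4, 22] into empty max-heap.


Insert 16: [16]
Insert 2: [16, 2]
Insert 29: [29, 2, 16]
Insert 26: [29, 26, 16, 2]
Insert 4: [29, 26, 16, 2, 4]
Insert 22: [29, 26, 22, 2, 4, 16]

Final heap: [29, 26, 22, 2, 4, 16]


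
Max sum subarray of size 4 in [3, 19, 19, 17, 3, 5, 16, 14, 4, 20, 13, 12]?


[0:4]: 58
[1:5]: 58
[2:6]: 44
[3:7]: 41
[4:8]: 38
[5:9]: 39
[6:10]: 54
[7:11]: 51
[8:12]: 49

Max: 58 at [0:4]


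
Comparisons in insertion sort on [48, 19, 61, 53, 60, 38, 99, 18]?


Algorithm: insertion sort
Input: [48, 19, 61, 53, 60, 38, 99, 18]
Sorted: [18, 19, 38, 48, 53, 60, 61, 99]

19


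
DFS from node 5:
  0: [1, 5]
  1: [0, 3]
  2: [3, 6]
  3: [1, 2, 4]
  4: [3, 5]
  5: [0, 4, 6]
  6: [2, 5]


Visit 5, push [6, 4, 0]
Visit 0, push [1]
Visit 1, push [3]
Visit 3, push [4, 2]
Visit 2, push [6]
Visit 6, push []
Visit 4, push []

DFS order: [5, 0, 1, 3, 2, 6, 4]


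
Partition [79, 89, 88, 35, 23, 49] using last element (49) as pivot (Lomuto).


Pivot: 49
  35 <= 49: swap -> [35, 89, 88, 79, 23, 49]
  23 <= 49: swap -> [35, 23, 88, 79, 89, 49]
Place pivot at 2: [35, 23, 49, 79, 89, 88]

Partitioned: [35, 23, 49, 79, 89, 88]


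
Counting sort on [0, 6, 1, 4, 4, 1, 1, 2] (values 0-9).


Input: [0, 6, 1, 4, 4, 1, 1, 2]
Counts: [1, 3, 1, 0, 2, 0, 1, 0, 0, 0]

Sorted: [0, 1, 1, 1, 2, 4, 4, 6]


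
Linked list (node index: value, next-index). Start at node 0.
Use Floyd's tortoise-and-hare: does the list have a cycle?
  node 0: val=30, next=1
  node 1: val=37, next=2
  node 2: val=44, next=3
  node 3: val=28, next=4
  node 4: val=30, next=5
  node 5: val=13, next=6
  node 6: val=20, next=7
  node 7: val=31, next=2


Floyd's tortoise (slow, +1) and hare (fast, +2):
  init: slow=0, fast=0
  step 1: slow=1, fast=2
  step 2: slow=2, fast=4
  step 3: slow=3, fast=6
  step 4: slow=4, fast=2
  step 5: slow=5, fast=4
  step 6: slow=6, fast=6
  slow == fast at node 6: cycle detected

Cycle: yes


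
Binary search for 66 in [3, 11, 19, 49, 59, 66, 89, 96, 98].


Step 1: lo=0, hi=8, mid=4, val=59
Step 2: lo=5, hi=8, mid=6, val=89
Step 3: lo=5, hi=5, mid=5, val=66

Found at index 5


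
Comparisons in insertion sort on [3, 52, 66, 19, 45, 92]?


Algorithm: insertion sort
Input: [3, 52, 66, 19, 45, 92]
Sorted: [3, 19, 45, 52, 66, 92]

9


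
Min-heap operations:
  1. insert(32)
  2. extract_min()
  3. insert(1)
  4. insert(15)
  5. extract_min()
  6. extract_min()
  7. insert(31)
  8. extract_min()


insert(32) -> [32]
extract_min()->32, []
insert(1) -> [1]
insert(15) -> [1, 15]
extract_min()->1, [15]
extract_min()->15, []
insert(31) -> [31]
extract_min()->31, []

Final heap: []


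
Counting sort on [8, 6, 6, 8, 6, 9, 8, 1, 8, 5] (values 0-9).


Input: [8, 6, 6, 8, 6, 9, 8, 1, 8, 5]
Counts: [0, 1, 0, 0, 0, 1, 3, 0, 4, 1]

Sorted: [1, 5, 6, 6, 6, 8, 8, 8, 8, 9]


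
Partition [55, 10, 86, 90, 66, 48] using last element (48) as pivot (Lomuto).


Pivot: 48
  10 <= 48: swap -> [10, 55, 86, 90, 66, 48]
Place pivot at 1: [10, 48, 86, 90, 66, 55]

Partitioned: [10, 48, 86, 90, 66, 55]


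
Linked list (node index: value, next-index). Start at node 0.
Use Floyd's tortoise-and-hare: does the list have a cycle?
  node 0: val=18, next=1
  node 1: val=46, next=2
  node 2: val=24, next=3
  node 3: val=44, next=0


Floyd's tortoise (slow, +1) and hare (fast, +2):
  init: slow=0, fast=0
  step 1: slow=1, fast=2
  step 2: slow=2, fast=0
  step 3: slow=3, fast=2
  step 4: slow=0, fast=0
  slow == fast at node 0: cycle detected

Cycle: yes


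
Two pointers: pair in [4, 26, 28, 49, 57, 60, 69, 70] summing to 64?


lo=0(4)+hi=7(70)=74
lo=0(4)+hi=6(69)=73
lo=0(4)+hi=5(60)=64

Yes: 4+60=64


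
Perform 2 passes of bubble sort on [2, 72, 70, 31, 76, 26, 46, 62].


Initial: [2, 72, 70, 31, 76, 26, 46, 62]
Pass 1: [2, 70, 31, 72, 26, 46, 62, 76] (5 swaps)
Pass 2: [2, 31, 70, 26, 46, 62, 72, 76] (4 swaps)

After 2 passes: [2, 31, 70, 26, 46, 62, 72, 76]
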